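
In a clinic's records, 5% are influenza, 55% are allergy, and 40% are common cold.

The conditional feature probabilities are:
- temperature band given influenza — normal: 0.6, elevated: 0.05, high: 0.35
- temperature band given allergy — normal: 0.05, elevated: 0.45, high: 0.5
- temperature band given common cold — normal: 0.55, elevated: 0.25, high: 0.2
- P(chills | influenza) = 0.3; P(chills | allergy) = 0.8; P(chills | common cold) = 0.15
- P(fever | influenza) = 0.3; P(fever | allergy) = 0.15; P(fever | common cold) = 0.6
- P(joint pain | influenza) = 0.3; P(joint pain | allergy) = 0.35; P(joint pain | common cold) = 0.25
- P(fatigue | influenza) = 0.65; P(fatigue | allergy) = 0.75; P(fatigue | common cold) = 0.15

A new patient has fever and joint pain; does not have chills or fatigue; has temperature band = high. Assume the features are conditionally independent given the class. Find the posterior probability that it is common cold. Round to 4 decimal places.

influenza: 0.05 × 0.35 × (1−0.3) × 0.3 × 0.3 × (1−0.65) = 0.000385875
allergy: 0.55 × 0.5 × (1−0.8) × 0.15 × 0.35 × (1−0.75) = 0.000721875
common cold: 0.4 × 0.2 × (1−0.15) × 0.6 × 0.25 × (1−0.15) = 0.00867
P(common cold | x) = 0.00867 / 0.00977775 ≈ 0.8867

0.8867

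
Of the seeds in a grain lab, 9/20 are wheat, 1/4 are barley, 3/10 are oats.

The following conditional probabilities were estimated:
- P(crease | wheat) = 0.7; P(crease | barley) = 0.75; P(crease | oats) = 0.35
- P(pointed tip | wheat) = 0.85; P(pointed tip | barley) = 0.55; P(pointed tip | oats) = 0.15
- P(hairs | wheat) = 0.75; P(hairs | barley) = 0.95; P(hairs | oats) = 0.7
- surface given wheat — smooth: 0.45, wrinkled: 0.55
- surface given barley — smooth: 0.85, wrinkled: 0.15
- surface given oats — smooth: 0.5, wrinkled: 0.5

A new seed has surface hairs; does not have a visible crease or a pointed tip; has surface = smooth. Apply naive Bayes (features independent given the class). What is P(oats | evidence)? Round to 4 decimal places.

0.6626

wheat: 0.45 × (1−0.7) × (1−0.85) × 0.75 × 0.45 = 0.006834375
barley: 0.25 × (1−0.75) × (1−0.55) × 0.95 × 0.85 = 0.0227109375
oats: 0.3 × (1−0.35) × (1−0.15) × 0.7 × 0.5 = 0.0580125
P(oats | x) = 0.0580125 / 0.0875578125 ≈ 0.6626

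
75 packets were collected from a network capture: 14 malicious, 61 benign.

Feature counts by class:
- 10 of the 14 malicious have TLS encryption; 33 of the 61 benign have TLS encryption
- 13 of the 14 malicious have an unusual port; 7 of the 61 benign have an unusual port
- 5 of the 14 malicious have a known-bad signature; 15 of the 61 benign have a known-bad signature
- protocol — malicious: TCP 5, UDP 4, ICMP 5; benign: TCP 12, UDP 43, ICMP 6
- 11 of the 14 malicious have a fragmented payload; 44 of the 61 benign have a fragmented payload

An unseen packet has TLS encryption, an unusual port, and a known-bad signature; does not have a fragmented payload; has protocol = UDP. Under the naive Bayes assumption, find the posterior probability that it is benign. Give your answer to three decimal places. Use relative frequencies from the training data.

0.474

malicious: (14/75) × (10/14) × (13/14) × (5/14) × (4/14) × (3/14) ≈ 0.00270721
benign: (61/75) × (33/61) × (7/61) × (15/61) × (43/61) × (17/61) ≈ 0.00243916
P(benign | x) = 0.00243916 / 0.00514637 ≈ 0.474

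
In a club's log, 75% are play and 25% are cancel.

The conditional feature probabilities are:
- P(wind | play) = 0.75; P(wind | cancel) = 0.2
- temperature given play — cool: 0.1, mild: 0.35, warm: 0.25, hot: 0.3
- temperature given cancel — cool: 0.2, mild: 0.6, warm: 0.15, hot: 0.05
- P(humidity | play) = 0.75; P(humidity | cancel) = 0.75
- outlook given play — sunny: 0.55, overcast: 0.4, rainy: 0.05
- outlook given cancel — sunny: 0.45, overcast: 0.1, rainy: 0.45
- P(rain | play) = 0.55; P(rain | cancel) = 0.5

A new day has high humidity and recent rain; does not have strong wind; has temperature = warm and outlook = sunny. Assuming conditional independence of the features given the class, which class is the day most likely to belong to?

play

play: 0.75 × (1−0.75) × 0.25 × 0.75 × 0.55 × 0.55 = 0.010634765625
cancel: 0.25 × (1−0.2) × 0.15 × 0.75 × 0.45 × 0.5 = 0.0050625
Highest score → play.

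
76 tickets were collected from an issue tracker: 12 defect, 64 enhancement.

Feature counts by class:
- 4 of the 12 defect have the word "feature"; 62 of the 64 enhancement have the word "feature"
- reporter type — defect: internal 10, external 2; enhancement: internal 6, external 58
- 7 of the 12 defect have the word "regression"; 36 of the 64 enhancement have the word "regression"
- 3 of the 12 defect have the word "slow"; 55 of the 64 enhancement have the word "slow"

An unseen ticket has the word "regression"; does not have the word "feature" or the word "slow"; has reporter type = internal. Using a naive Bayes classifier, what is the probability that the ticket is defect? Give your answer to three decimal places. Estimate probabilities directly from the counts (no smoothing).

0.995

defect: (12/76) × (8/12) × (10/12) × (7/12) × (9/12) ≈ 0.0383772
enhancement: (64/76) × (2/64) × (6/64) × (36/64) × (9/64) ≈ 0.000195152
P(defect | x) = 0.0383772 / 0.038572352 ≈ 0.995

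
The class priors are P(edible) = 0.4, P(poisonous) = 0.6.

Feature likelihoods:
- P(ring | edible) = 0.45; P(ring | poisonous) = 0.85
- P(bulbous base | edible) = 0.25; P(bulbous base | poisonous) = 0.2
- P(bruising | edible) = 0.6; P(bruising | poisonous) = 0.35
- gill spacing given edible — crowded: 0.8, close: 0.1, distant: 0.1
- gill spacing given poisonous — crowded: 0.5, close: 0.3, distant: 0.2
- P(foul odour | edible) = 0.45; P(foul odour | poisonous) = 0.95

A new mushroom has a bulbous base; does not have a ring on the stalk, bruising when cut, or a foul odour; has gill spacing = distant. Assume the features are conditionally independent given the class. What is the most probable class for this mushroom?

edible: 0.4 × (1−0.45) × 0.25 × (1−0.6) × 0.1 × (1−0.45) = 0.00121
poisonous: 0.6 × (1−0.85) × 0.2 × (1−0.35) × 0.2 × (1−0.95) = 0.000117
Highest score → edible.

edible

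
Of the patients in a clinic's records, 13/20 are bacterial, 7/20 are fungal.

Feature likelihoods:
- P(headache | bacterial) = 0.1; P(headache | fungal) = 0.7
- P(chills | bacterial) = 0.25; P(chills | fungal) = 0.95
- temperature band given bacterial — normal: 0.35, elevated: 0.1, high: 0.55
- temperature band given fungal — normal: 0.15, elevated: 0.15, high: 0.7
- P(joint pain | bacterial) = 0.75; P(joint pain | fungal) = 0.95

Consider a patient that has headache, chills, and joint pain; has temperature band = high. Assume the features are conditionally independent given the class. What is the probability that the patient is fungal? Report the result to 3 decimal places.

0.958

bacterial: 0.65 × 0.1 × 0.25 × 0.55 × 0.75 = 0.006703125
fungal: 0.35 × 0.7 × 0.95 × 0.7 × 0.95 = 0.15477875
P(fungal | x) = 0.15477875 / 0.161481875 ≈ 0.958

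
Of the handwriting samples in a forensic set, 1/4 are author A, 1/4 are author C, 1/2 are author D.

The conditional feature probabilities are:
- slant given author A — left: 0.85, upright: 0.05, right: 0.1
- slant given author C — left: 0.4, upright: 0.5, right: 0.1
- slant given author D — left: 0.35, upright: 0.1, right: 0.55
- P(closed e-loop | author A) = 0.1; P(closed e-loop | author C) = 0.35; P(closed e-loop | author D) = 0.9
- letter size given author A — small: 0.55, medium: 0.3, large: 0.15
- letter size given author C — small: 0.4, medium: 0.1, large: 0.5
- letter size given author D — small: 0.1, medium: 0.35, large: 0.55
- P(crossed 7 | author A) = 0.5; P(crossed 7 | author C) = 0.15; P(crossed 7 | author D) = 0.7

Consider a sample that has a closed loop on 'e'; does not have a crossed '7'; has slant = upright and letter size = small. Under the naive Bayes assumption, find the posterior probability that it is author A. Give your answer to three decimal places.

0.021

author A: 0.25 × 0.05 × 0.1 × 0.55 × (1−0.5) = 0.00034375
author C: 0.25 × 0.5 × 0.35 × 0.4 × (1−0.15) = 0.014875
author D: 0.5 × 0.1 × 0.9 × 0.1 × (1−0.7) = 0.00135
P(author A | x) = 0.00034375 / 0.01656875 ≈ 0.021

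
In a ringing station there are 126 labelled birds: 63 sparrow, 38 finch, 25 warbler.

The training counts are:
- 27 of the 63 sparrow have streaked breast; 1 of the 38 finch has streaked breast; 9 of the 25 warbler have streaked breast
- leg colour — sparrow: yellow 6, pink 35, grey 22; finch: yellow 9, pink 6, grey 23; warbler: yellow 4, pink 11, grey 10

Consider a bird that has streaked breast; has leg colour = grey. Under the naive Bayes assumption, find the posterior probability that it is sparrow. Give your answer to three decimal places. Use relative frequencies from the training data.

sparrow: (63/126) × (27/63) × (22/63) ≈ 0.0748299
finch: (38/126) × (1/38) × (23/38) ≈ 0.00480368
warbler: (25/126) × (9/25) × (10/25) ≈ 0.0285714
P(sparrow | x) = 0.0748299 / 0.10820498 ≈ 0.692

0.692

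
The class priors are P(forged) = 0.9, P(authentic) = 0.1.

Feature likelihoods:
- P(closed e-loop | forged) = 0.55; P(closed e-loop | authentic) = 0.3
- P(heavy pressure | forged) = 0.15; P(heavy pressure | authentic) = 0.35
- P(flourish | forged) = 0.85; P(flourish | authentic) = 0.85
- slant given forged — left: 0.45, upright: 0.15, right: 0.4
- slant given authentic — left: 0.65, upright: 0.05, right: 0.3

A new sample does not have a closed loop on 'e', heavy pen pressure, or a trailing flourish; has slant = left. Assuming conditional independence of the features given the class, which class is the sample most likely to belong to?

forged

forged: 0.9 × (1−0.55) × (1−0.15) × (1−0.85) × 0.45 = 0.023236875
authentic: 0.1 × (1−0.3) × (1−0.35) × (1−0.85) × 0.65 = 0.00443625
Highest score → forged.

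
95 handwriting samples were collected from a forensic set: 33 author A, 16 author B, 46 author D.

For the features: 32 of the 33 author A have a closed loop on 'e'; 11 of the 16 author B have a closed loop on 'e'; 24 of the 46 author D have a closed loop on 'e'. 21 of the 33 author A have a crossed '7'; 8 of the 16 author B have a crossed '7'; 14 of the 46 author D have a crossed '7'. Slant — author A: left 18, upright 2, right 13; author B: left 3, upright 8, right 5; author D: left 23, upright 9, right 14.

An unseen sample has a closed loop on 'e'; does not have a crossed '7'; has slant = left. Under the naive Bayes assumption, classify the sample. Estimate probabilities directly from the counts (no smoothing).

author A: (33/95) × (32/33) × (12/33) × (18/33) ≈ 0.0668117
author B: (16/95) × (11/16) × (8/16) × (3/16) ≈ 0.0108553
author D: (46/95) × (24/46) × (32/46) × (23/46) ≈ 0.0878719
Highest score → author D.

author D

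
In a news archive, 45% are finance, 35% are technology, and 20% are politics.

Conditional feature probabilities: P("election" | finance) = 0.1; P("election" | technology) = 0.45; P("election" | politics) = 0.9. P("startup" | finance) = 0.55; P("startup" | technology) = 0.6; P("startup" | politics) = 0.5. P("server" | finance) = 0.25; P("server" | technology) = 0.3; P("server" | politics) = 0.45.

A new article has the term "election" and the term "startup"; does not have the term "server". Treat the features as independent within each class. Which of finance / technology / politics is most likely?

technology

finance: 0.45 × 0.1 × 0.55 × (1−0.25) = 0.0185625
technology: 0.35 × 0.45 × 0.6 × (1−0.3) = 0.06615
politics: 0.2 × 0.9 × 0.5 × (1−0.45) = 0.0495
Highest score → technology.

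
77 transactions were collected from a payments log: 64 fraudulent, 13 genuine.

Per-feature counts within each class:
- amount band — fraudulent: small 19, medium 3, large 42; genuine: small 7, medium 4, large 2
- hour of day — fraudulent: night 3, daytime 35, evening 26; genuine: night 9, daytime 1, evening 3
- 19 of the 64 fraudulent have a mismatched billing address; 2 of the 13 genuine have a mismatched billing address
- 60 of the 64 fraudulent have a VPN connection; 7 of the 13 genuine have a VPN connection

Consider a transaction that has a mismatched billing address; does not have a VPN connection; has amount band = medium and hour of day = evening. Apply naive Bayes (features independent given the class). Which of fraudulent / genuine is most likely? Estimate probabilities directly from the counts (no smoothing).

genuine

fraudulent: (64/77) × (3/64) × (26/64) × (19/64) × (4/64) ≈ 0.000293682
genuine: (13/77) × (4/13) × (3/13) × (2/13) × (6/13) ≈ 0.00085122
Highest score → genuine.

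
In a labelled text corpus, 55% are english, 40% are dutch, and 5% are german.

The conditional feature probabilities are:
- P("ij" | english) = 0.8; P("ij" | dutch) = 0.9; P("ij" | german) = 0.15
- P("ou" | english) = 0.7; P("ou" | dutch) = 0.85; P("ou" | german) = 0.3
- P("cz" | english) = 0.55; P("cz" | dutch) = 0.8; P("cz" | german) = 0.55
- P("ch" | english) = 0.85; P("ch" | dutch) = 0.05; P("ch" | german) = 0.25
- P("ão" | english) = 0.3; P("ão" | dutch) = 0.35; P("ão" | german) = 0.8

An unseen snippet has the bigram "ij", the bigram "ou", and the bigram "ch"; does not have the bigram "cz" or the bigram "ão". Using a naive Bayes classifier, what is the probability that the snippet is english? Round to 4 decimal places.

0.9759

english: 0.55 × 0.8 × 0.7 × (1−0.55) × 0.85 × (1−0.3) = 0.082467
dutch: 0.4 × 0.9 × 0.85 × (1−0.8) × 0.05 × (1−0.35) = 0.001989
german: 0.05 × 0.15 × 0.3 × (1−0.55) × 0.25 × (1−0.8) = 0.000050625
P(english | x) = 0.082467 / 0.084506625 ≈ 0.9759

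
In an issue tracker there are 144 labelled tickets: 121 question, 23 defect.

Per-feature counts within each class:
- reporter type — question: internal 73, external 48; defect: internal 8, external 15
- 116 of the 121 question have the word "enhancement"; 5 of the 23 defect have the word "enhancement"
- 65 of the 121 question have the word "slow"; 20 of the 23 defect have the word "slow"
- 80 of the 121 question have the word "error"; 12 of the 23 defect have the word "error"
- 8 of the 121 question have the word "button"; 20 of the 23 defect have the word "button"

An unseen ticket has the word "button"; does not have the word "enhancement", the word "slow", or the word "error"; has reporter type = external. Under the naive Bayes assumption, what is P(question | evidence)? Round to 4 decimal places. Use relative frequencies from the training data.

question: (121/144) × (48/121) × (5/121) × (56/121) × (41/121) × (8/121) ≈ 0.000142813
defect: (23/144) × (15/23) × (18/23) × (3/23) × (11/23) × (20/23) ≈ 0.00442215
P(question | x) = 0.000142813 / 0.004564963 ≈ 0.0313

0.0313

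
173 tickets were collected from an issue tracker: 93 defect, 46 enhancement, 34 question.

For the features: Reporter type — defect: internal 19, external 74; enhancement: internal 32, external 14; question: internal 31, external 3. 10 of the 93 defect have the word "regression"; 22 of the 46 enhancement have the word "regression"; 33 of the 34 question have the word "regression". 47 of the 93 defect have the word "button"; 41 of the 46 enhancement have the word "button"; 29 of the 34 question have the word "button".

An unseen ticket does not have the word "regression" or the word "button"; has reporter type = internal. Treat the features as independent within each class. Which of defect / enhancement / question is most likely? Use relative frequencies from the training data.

defect: (93/173) × (19/93) × (83/93) × (46/93) ≈ 0.0484817
enhancement: (46/173) × (32/46) × (24/46) × (5/46) ≈ 0.0104899
question: (34/173) × (31/34) × (1/34) × (5/34) ≈ 0.000775047
Highest score → defect.

defect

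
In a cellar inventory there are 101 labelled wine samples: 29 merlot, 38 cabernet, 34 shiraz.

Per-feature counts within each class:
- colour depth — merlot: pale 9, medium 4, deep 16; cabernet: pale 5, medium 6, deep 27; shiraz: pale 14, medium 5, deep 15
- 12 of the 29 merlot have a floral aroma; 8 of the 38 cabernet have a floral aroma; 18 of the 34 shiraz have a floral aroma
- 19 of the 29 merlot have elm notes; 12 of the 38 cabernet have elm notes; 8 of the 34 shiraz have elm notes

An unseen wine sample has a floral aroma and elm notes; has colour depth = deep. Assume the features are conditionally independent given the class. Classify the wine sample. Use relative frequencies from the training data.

merlot: (29/101) × (16/29) × (12/29) × (19/29) ≈ 0.0429475
cabernet: (38/101) × (27/38) × (8/38) × (12/38) ≈ 0.0177724
shiraz: (34/101) × (15/34) × (18/34) × (8/34) ≈ 0.0185001
Highest score → merlot.

merlot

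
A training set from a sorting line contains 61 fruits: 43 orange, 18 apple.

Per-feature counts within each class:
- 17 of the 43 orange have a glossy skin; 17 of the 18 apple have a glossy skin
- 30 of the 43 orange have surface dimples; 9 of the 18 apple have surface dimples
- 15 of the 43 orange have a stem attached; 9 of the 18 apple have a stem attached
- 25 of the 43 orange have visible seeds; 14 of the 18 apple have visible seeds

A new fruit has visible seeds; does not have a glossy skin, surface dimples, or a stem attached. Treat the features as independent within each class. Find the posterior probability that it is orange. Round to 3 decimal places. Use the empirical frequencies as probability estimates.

orange: (43/61) × (26/43) × (13/43) × (28/43) × (25/43) ≈ 0.0487842
apple: (18/61) × (1/18) × (9/18) × (9/18) × (14/18) ≈ 0.00318761
P(orange | x) = 0.0487842 / 0.05197181 ≈ 0.939

0.939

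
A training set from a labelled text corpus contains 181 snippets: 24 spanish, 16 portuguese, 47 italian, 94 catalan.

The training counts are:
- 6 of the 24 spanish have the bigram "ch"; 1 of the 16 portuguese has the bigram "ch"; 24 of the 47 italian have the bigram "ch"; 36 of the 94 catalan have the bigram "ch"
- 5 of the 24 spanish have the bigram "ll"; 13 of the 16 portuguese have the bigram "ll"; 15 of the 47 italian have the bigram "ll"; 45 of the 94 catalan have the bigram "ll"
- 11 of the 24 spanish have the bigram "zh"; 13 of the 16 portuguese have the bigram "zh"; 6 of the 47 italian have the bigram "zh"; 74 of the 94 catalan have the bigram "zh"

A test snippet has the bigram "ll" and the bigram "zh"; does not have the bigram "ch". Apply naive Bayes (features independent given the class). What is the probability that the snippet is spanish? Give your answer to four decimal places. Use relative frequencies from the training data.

spanish: (24/181) × (18/24) × (5/24) × (11/24) ≈ 0.00949586
portuguese: (16/181) × (15/16) × (13/16) × (13/16) ≈ 0.0547091
italian: (47/181) × (23/47) × (15/47) × (6/47) ≈ 0.00517721
catalan: (94/181) × (58/94) × (45/94) × (74/94) ≈ 0.120764
P(spanish | x) = 0.00949586 / 0.19014617 ≈ 0.0499

0.0499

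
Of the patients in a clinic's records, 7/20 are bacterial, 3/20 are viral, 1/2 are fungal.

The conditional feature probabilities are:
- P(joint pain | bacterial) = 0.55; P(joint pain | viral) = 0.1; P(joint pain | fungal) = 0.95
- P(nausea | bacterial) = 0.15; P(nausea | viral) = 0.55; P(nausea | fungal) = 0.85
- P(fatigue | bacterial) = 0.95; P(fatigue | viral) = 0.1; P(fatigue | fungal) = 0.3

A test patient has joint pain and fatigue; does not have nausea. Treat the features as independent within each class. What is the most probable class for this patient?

bacterial

bacterial: 0.35 × 0.55 × (1−0.15) × 0.95 = 0.15544375
viral: 0.15 × 0.1 × (1−0.55) × 0.1 = 0.000675
fungal: 0.5 × 0.95 × (1−0.85) × 0.3 = 0.021375
Highest score → bacterial.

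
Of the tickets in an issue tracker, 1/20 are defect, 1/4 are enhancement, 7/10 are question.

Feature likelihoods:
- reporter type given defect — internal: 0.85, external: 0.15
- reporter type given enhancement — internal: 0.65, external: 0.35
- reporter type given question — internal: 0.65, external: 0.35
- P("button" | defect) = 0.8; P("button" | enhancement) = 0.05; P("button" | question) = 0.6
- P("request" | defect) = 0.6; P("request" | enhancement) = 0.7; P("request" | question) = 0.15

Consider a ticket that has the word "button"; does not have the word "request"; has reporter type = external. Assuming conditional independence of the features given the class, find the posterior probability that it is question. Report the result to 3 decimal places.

defect: 0.05 × 0.15 × 0.8 × (1−0.6) = 0.0024
enhancement: 0.25 × 0.35 × 0.05 × (1−0.7) = 0.0013125
question: 0.7 × 0.35 × 0.6 × (1−0.15) = 0.12495
P(question | x) = 0.12495 / 0.1286625 ≈ 0.971

0.971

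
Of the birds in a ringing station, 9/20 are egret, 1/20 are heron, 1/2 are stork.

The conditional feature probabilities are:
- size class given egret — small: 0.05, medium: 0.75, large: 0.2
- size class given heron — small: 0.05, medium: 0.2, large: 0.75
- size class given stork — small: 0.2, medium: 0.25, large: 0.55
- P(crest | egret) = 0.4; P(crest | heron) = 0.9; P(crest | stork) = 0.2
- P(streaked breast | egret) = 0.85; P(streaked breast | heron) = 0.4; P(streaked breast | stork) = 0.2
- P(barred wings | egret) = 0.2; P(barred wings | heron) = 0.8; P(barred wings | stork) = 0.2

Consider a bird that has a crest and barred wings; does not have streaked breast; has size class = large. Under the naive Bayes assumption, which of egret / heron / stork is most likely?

heron

egret: 0.45 × 0.2 × 0.4 × (1−0.85) × 0.2 = 0.00108
heron: 0.05 × 0.75 × 0.9 × (1−0.4) × 0.8 = 0.0162
stork: 0.5 × 0.55 × 0.2 × (1−0.2) × 0.2 = 0.0088
Highest score → heron.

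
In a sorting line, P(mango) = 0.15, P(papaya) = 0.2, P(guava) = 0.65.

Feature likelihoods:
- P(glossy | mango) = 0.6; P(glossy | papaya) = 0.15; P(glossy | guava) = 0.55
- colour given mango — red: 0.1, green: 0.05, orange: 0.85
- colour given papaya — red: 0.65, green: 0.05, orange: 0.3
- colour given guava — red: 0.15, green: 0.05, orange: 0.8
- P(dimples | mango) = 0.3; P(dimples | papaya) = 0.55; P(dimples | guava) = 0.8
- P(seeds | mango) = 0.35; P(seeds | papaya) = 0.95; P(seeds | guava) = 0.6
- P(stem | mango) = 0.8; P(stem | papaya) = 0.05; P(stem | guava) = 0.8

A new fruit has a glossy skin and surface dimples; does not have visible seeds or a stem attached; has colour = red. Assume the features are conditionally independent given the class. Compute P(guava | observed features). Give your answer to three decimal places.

0.800

mango: 0.15 × 0.6 × 0.1 × 0.3 × (1−0.35) × (1−0.8) = 0.000351
papaya: 0.2 × 0.15 × 0.65 × 0.55 × (1−0.95) × (1−0.05) = 0.0005094375
guava: 0.65 × 0.55 × 0.15 × 0.8 × (1−0.6) × (1−0.8) = 0.003432
P(guava | x) = 0.003432 / 0.0042924375 ≈ 0.800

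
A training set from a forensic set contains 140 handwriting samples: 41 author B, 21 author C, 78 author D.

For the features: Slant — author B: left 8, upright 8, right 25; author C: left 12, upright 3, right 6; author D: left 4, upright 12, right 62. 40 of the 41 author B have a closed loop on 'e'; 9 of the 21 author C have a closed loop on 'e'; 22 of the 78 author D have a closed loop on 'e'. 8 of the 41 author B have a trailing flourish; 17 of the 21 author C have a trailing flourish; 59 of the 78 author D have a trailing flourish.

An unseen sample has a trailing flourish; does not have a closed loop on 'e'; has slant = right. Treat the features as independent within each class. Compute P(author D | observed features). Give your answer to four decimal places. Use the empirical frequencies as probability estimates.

0.9208

author B: (41/140) × (25/41) × (1/41) × (8/41) ≈ 0.000849834
author C: (21/140) × (6/21) × (12/21) × (17/21) ≈ 0.0198251
author D: (78/140) × (62/78) × (56/78) × (59/78) ≈ 0.2405
P(author D | x) = 0.2405 / 0.261174934 ≈ 0.9208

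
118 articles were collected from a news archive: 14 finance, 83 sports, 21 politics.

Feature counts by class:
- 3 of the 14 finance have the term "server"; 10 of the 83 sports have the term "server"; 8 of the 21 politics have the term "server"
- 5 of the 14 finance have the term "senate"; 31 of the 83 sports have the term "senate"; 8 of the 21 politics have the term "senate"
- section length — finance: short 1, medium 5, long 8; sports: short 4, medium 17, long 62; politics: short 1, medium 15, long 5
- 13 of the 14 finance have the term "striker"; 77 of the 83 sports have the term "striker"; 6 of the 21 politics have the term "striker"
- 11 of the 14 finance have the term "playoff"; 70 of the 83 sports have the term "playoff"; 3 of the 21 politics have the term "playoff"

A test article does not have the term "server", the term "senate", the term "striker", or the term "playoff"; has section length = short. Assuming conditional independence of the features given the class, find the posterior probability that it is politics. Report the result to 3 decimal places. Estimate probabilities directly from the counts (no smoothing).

finance: (14/118) × (11/14) × (9/14) × (1/14) × (1/14) × (3/14) ≈ 0.0000655183
sports: (83/118) × (73/83) × (52/83) × (4/83) × (6/83) × (13/83) ≈ 0.000211488
politics: (21/118) × (13/21) × (13/21) × (1/21) × (15/21) × (18/21) ≈ 0.00198834
P(politics | x) = 0.00198834 / 0.0022653463 ≈ 0.878

0.878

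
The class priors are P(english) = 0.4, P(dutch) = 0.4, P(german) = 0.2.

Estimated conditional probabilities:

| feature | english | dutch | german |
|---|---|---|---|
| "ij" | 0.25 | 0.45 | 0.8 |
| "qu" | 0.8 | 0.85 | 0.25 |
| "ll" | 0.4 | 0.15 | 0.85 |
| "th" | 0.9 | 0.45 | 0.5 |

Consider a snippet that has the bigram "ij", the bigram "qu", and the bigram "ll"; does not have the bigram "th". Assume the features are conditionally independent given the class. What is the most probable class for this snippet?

german

english: 0.4 × 0.25 × 0.8 × 0.4 × (1−0.9) = 0.0032
dutch: 0.4 × 0.45 × 0.85 × 0.15 × (1−0.45) = 0.0126225
german: 0.2 × 0.8 × 0.25 × 0.85 × (1−0.5) = 0.017
Highest score → german.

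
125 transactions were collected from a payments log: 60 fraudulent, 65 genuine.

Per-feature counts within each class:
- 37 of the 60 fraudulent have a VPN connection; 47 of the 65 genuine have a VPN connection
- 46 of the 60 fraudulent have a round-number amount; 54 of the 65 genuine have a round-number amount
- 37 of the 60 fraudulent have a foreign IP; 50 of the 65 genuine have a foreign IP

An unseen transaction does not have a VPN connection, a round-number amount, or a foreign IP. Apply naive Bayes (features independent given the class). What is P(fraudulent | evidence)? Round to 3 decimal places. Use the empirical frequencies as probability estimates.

fraudulent: (60/125) × (23/60) × (14/60) × (23/60) ≈ 0.0164578
genuine: (65/125) × (18/65) × (11/65) × (15/65) ≈ 0.00562367
P(fraudulent | x) = 0.0164578 / 0.02208147 ≈ 0.745

0.745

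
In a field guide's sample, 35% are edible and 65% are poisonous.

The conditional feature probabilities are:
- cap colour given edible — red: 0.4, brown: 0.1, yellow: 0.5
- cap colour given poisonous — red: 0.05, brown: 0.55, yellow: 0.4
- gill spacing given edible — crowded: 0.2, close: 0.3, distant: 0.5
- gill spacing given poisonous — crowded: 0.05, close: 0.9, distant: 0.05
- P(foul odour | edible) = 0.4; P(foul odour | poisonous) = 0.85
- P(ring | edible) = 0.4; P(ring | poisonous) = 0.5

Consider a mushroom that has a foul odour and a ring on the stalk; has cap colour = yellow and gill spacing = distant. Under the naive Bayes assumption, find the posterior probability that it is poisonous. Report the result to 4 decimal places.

0.2830

edible: 0.35 × 0.5 × 0.5 × 0.4 × 0.4 = 0.014
poisonous: 0.65 × 0.4 × 0.05 × 0.85 × 0.5 = 0.005525
P(poisonous | x) = 0.005525 / 0.019525 ≈ 0.2830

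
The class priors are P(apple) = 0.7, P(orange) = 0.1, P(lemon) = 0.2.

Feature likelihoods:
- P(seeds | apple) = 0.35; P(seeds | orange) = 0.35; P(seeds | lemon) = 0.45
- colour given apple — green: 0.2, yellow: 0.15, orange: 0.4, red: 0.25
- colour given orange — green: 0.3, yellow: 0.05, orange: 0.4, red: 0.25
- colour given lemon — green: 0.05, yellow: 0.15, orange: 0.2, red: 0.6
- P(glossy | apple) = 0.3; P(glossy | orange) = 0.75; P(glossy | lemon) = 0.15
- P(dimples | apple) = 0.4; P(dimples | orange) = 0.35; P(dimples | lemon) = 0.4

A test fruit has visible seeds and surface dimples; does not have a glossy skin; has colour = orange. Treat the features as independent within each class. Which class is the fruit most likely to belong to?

apple: 0.7 × 0.35 × 0.4 × (1−0.3) × 0.4 = 0.02744
orange: 0.1 × 0.35 × 0.4 × (1−0.75) × 0.35 = 0.001225
lemon: 0.2 × 0.45 × 0.2 × (1−0.15) × 0.4 = 0.00612
Highest score → apple.

apple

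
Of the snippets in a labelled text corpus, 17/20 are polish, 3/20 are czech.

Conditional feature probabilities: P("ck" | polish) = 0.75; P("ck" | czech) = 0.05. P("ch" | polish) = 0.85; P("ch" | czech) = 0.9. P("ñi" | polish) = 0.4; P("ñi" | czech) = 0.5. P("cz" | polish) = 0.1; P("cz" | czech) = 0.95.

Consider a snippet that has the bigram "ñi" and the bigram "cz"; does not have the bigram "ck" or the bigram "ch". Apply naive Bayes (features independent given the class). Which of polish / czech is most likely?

czech

polish: 0.85 × (1−0.75) × (1−0.85) × 0.4 × 0.1 = 0.001275
czech: 0.15 × (1−0.05) × (1−0.9) × 0.5 × 0.95 = 0.00676875
Highest score → czech.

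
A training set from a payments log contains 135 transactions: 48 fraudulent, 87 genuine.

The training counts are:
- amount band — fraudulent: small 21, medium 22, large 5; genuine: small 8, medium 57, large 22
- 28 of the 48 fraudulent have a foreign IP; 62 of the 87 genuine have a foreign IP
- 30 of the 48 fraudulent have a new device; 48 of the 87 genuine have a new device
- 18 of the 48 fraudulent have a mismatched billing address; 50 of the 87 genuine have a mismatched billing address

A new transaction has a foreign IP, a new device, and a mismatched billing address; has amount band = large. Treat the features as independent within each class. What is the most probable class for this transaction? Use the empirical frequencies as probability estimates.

fraudulent: (48/135) × (5/48) × (28/48) × (30/48) × (18/48) ≈ 0.00506366
genuine: (87/135) × (22/87) × (62/87) × (48/87) × (50/87) ≈ 0.0368243
Highest score → genuine.

genuine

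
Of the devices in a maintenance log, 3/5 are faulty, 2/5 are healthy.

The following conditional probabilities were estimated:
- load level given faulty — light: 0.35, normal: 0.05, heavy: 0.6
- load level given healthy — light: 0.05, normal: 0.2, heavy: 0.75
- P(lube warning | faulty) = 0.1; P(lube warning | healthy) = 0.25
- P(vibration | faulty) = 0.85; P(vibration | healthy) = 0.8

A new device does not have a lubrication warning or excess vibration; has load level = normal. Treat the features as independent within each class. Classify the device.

faulty: 0.6 × 0.05 × (1−0.1) × (1−0.85) = 0.00405
healthy: 0.4 × 0.2 × (1−0.25) × (1−0.8) = 0.012
Highest score → healthy.

healthy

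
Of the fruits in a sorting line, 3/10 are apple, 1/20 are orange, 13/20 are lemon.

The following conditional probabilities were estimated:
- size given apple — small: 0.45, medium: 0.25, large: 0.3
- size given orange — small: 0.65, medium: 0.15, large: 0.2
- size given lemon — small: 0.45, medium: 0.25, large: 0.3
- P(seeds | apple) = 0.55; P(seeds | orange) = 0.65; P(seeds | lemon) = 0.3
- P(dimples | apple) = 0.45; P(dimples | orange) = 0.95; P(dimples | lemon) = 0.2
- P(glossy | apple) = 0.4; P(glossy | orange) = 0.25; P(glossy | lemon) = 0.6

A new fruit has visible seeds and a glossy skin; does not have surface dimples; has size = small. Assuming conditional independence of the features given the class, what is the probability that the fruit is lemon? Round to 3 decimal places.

0.717

apple: 0.3 × 0.45 × 0.55 × (1−0.45) × 0.4 = 0.016335
orange: 0.05 × 0.65 × 0.65 × (1−0.95) × 0.25 = 0.0002640625
lemon: 0.65 × 0.45 × 0.3 × (1−0.2) × 0.6 = 0.04212
P(lemon | x) = 0.04212 / 0.0587190625 ≈ 0.717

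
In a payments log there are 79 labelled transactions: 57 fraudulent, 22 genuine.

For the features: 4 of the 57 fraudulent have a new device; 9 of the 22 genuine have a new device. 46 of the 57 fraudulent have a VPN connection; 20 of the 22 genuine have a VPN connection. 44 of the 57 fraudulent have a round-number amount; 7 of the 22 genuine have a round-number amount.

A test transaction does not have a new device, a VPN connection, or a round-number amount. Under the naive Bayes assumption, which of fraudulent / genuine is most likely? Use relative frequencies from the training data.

fraudulent: (57/79) × (53/57) × (11/57) × (13/57) ≈ 0.0295281
genuine: (22/79) × (13/22) × (2/22) × (15/22) ≈ 0.0101998
Highest score → fraudulent.

fraudulent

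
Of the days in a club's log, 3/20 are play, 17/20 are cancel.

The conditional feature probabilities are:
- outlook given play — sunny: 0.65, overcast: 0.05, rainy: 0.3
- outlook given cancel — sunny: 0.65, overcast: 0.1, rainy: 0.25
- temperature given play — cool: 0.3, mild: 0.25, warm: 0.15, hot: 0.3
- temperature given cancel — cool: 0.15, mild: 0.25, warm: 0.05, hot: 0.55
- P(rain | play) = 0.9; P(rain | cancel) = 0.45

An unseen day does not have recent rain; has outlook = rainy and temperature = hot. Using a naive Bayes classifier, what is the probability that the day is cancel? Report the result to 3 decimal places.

0.979

play: 0.15 × 0.3 × 0.3 × (1−0.9) = 0.00135
cancel: 0.85 × 0.25 × 0.55 × (1−0.45) = 0.06428125
P(cancel | x) = 0.06428125 / 0.06563125 ≈ 0.979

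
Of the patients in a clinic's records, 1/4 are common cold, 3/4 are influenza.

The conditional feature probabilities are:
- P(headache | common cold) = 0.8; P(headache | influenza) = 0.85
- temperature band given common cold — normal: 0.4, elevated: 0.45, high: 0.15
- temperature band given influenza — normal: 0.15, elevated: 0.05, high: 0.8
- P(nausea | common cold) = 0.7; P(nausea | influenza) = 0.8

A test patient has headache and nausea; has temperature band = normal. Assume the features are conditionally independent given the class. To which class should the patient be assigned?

common cold: 0.25 × 0.8 × 0.4 × 0.7 = 0.056
influenza: 0.75 × 0.85 × 0.15 × 0.8 = 0.0765
Highest score → influenza.

influenza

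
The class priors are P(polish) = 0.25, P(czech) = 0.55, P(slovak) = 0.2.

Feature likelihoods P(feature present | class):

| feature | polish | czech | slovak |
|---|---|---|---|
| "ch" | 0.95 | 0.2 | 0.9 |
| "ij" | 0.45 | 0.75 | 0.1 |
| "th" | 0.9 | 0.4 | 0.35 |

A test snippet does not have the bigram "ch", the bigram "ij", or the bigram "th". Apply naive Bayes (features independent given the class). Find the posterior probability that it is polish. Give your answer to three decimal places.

0.009

polish: 0.25 × (1−0.95) × (1−0.45) × (1−0.9) = 0.0006875
czech: 0.55 × (1−0.2) × (1−0.75) × (1−0.4) = 0.066
slovak: 0.2 × (1−0.9) × (1−0.1) × (1−0.35) = 0.0117
P(polish | x) = 0.0006875 / 0.0783875 ≈ 0.009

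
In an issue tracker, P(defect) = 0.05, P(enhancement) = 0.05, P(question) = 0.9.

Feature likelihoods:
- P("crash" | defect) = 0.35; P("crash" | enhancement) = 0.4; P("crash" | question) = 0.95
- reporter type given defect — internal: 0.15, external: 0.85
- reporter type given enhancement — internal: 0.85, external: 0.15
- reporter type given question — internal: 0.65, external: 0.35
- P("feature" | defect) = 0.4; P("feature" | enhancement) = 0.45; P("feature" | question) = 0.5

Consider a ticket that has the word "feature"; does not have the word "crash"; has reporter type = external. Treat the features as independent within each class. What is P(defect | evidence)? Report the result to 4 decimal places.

defect: 0.05 × (1−0.35) × 0.85 × 0.4 = 0.01105
enhancement: 0.05 × (1−0.4) × 0.15 × 0.45 = 0.002025
question: 0.9 × (1−0.95) × 0.35 × 0.5 = 0.007875
P(defect | x) = 0.01105 / 0.02095 ≈ 0.5274

0.5274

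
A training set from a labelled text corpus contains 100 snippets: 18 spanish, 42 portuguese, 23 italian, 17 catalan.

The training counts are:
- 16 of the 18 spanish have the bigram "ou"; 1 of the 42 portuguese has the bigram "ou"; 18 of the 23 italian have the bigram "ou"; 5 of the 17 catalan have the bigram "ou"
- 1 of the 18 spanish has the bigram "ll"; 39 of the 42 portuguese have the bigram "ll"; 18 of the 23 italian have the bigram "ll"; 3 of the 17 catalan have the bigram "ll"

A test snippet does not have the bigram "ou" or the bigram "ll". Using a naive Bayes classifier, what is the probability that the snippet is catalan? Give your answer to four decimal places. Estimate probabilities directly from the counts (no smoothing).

spanish: (18/100) × (2/18) × (17/18) ≈ 0.0188889
portuguese: (42/100) × (41/42) × (3/42) ≈ 0.0292857
italian: (23/100) × (5/23) × (5/23) ≈ 0.0108696
catalan: (17/100) × (12/17) × (14/17) ≈ 0.0988235
P(catalan | x) = 0.0988235 / 0.1578677 ≈ 0.6260

0.6260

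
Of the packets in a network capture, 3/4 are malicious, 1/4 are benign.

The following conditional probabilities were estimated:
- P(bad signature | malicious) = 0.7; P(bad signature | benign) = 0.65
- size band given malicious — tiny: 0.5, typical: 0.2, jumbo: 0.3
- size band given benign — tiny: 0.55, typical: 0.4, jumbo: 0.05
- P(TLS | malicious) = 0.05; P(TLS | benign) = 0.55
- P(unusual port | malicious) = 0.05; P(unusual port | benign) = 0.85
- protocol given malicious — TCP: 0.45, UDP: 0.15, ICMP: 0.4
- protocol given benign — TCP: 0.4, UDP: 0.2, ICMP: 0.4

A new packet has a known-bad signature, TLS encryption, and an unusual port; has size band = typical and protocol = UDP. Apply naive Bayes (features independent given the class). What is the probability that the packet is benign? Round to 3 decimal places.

0.994

malicious: 0.75 × 0.7 × 0.2 × 0.05 × 0.05 × 0.15 = 0.000039375
benign: 0.25 × 0.65 × 0.4 × 0.55 × 0.85 × 0.2 = 0.0060775
P(benign | x) = 0.0060775 / 0.006116875 ≈ 0.994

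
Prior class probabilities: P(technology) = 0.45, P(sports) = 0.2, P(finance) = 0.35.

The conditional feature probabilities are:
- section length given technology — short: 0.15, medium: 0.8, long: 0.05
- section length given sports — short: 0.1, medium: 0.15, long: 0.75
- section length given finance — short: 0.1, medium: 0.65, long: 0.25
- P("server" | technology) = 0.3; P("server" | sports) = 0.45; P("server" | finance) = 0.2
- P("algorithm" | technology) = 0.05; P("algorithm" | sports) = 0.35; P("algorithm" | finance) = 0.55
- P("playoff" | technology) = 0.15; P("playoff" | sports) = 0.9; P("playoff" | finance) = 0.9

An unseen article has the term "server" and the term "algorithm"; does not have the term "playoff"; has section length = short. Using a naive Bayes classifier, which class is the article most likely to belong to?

technology

technology: 0.45 × 0.15 × 0.3 × 0.05 × (1−0.15) = 0.000860625
sports: 0.2 × 0.1 × 0.45 × 0.35 × (1−0.9) = 0.000315
finance: 0.35 × 0.1 × 0.2 × 0.55 × (1−0.9) = 0.000385
Highest score → technology.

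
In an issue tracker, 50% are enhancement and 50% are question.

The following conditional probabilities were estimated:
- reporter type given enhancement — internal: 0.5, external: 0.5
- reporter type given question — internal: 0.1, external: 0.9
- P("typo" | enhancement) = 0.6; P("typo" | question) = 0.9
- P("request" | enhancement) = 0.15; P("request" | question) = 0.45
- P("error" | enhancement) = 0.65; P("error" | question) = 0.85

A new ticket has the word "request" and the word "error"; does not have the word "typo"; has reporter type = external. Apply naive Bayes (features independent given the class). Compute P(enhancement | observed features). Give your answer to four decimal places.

0.3616

enhancement: 0.5 × 0.5 × (1−0.6) × 0.15 × 0.65 = 0.00975
question: 0.5 × 0.9 × (1−0.9) × 0.45 × 0.85 = 0.0172125
P(enhancement | x) = 0.00975 / 0.0269625 ≈ 0.3616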